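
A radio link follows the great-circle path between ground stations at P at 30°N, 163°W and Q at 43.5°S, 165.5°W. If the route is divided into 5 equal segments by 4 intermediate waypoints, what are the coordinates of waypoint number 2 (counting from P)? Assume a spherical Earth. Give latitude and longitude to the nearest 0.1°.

≈ 0.6°N, 163.9°W

Convert each endpoint to a unit vector on the sphere (x = cos φ cos λ, y = cos φ sin λ, z = sin φ).
The central angle between the endpoints is δ = arccos(p₁·p₂) ≈ 1.283 rad (73.5°).
Interpolate at f = 2/5 with slerp weights a = sin((1−f)δ)/sin δ ≈ 0.726, b = sin(fδ)/sin δ ≈ 0.512.
p = a·p₁ + b·p₂ ≈ (-0.961, -0.277, 0.010); φ = arcsin(p_z) ≈ 0.60°, λ = atan2(p_y, p_x) ≈ -163.93°.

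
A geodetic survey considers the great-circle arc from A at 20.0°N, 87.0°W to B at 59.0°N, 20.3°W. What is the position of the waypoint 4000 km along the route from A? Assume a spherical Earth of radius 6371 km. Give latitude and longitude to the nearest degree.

≈ 48°N, 59°W

Convert each endpoint to a unit vector on the sphere (x = cos φ cos λ, y = cos φ sin λ, z = sin φ).
The central angle between the endpoints is δ = arccos(p₁·p₂) ≈ 1.065 rad (61.0°). The total great-circle distance is δ·R ≈ 1.065 × 6371 ≈ 6784 km, so the target fraction is f = 4000/6784 ≈ 0.590.
Interpolate at f ≈ 0.590 with slerp weights a = sin((1−f)δ)/sin δ ≈ 0.484, b = sin(fδ)/sin δ ≈ 0.672.
p = a·p₁ + b·p₂ ≈ (0.348, -0.574, 0.741); φ = arcsin(p_z) ≈ 47.83°, λ = atan2(p_y, p_x) ≈ -58.76°.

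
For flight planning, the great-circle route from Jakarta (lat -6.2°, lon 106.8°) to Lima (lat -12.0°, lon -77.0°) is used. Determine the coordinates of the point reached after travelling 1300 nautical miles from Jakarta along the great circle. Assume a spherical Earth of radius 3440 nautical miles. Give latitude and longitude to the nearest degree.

The haversine formula gives a central angle δ ≈ 2.817 rad (161.4°) between the endpoints. The total great-circle distance is δ·R ≈ 2.817 × 3440 ≈ 9691 nmi, so the target fraction is f = 1300/9691 ≈ 0.134.
Interpolate at f ≈ 0.134 with slerp weights a = sin((1−f)δ)/sin δ ≈ 2.027, b = sin(fδ)/sin δ ≈ 1.158.
p = a·p₁ + b·p₂ ≈ (-0.328, 0.826, -0.460); φ = arcsin(p_z) ≈ -27.36°, λ = atan2(p_y, p_x) ≈ 111.65°.

≈ lat -27°, lon 112°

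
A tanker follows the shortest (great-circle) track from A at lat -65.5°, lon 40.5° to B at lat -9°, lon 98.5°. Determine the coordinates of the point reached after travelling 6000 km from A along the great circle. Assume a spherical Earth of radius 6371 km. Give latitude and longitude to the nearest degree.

≈ lat -23°, lon 92°

Write both endpoints as unit vectors p₁, p₂ with components (cos φ cos λ, cos φ sin λ, sin φ).
The central angle between the endpoints is δ = arccos(p₁·p₂) ≈ 1.203 rad (68.9°). The total great-circle distance is δ·R ≈ 1.203 × 6371 ≈ 7665 km, so the target fraction is f = 6000/7665 ≈ 0.783.
Interpolate at f ≈ 0.783 with slerp weights a = sin((1−f)δ)/sin δ ≈ 0.277, b = sin(fδ)/sin δ ≈ 0.866.
p = a·p₁ + b·p₂ ≈ (-0.039, 0.921, -0.388); φ = arcsin(p_z) ≈ -22.80°, λ = atan2(p_y, p_x) ≈ 92.44°.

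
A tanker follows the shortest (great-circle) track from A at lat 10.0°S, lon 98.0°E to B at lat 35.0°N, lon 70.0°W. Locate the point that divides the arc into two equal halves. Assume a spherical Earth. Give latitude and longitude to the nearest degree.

From cos δ = sin φ₁ sin φ₂ + cos φ₁ cos φ₂ cos Δλ, the central angle is δ ≈ 2.665 rad (152.7°).
Interpolate at f = 1/2 with slerp weights a = sin((1−f)δ)/sin δ ≈ 2.119, b = sin(fδ)/sin δ ≈ 2.119.
p = a·p₁ + b·p₂ ≈ (0.303, 0.435, 0.848); φ = arcsin(p_z) ≈ 57.95°, λ = atan2(p_y, p_x) ≈ 55.14°.

≈ lat 58°N, lon 55°E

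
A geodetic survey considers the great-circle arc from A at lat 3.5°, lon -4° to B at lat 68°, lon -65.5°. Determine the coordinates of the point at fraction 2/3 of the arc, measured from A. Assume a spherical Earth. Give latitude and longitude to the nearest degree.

≈ lat 50°, lon -28°

From cos δ = sin φ₁ sin φ₂ + cos φ₁ cos φ₂ cos Δλ, the central angle is δ ≈ 1.334 rad (76.4°).
Interpolate at f = 2/3 with slerp weights a = sin((1−f)δ)/sin δ ≈ 0.442, b = sin(fδ)/sin δ ≈ 0.799.
p = a·p₁ + b·p₂ ≈ (0.565, -0.303, 0.768); φ = arcsin(p_z) ≈ 50.15°, λ = atan2(p_y, p_x) ≈ -28.23°.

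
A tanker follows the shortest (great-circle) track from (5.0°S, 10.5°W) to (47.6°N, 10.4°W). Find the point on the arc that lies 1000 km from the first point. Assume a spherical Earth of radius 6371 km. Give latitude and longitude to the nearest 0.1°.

≈ (4.0°N, 10.5°W)

Convert each endpoint to a unit vector on the sphere (x = cos φ cos λ, y = cos φ sin λ, z = sin φ).
The central angle between the endpoints is δ = arccos(p₁·p₂) ≈ 0.918 rad (52.6°). The total great-circle distance is δ·R ≈ 0.918 × 6371 ≈ 5849 km, so the target fraction is f = 1000/5849 ≈ 0.171.
Interpolate at f ≈ 0.171 with slerp weights a = sin((1−f)δ)/sin δ ≈ 0.868, b = sin(fδ)/sin δ ≈ 0.197.
p = a·p₁ + b·p₂ ≈ (0.981, -0.182, 0.070); φ = arcsin(p_z) ≈ 3.99°, λ = atan2(p_y, p_x) ≈ -10.49°.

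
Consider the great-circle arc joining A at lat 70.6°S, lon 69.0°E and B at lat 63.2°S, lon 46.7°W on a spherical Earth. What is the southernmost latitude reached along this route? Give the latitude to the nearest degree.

The great circle lies in the plane with unit normal n̂ = (p₁ × p₂)/|p₁ × p₂|.
Here n̂_z ≈ -0.214; the vertex latitude is φ_max = arccos|n̂_z| ≈ 77.6°.

≈ 78°S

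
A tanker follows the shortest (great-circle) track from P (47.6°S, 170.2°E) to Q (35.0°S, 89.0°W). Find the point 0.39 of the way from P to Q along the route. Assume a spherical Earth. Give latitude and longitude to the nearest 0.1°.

The haversine formula gives a central angle δ ≈ 1.245 rad (71.3°) between the endpoints.
Interpolate at f = 0.39 with slerp weights a = sin((1−f)δ)/sin δ ≈ 0.727, b = sin(fδ)/sin δ ≈ 0.493.
p = a·p₁ + b·p₂ ≈ (-0.476, -0.320, -0.819); φ = arcsin(p_z) ≈ -55.01°, λ = atan2(p_y, p_x) ≈ -146.08°.

≈ (55.0°S, 146.1°W)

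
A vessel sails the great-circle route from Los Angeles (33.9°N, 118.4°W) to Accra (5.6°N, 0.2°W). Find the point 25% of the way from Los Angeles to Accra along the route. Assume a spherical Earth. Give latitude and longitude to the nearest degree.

Write both endpoints as unit vectors p₁, p₂ with components (cos φ cos λ, cos φ sin λ, sin φ).
The central angle between the endpoints is δ = arccos(p₁·p₂) ≈ 1.913 rad (109.6°).
Interpolate at f = 0.25 with slerp weights a = sin((1−f)δ)/sin δ ≈ 1.052, b = sin(fδ)/sin δ ≈ 0.489.
p = a·p₁ + b·p₂ ≈ (0.071, -0.770, 0.634); φ = arcsin(p_z) ≈ 39.38°, λ = atan2(p_y, p_x) ≈ -84.72°.

≈ 39°N, 85°W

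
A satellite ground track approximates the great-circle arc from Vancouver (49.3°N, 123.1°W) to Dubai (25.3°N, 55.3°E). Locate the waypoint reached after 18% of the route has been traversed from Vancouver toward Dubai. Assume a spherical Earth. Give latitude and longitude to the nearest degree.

Convert each endpoint to a unit vector on the sphere (x = cos φ cos λ, y = cos φ sin λ, z = sin φ).
The central angle between the endpoints is δ = arccos(p₁·p₂) ≈ 1.839 rad (105.4°).
Interpolate at f = 0.18 with slerp weights a = sin((1−f)δ)/sin δ ≈ 1.035, b = sin(fδ)/sin δ ≈ 0.337.
p = a·p₁ + b·p₂ ≈ (-0.195, -0.315, 0.929); φ = arcsin(p_z) ≈ 68.26°, λ = atan2(p_y, p_x) ≈ -121.78°.

≈ 68°N, 122°W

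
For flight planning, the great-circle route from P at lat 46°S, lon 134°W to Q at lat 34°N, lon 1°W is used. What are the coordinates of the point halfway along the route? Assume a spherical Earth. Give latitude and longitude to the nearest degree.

Convert each endpoint to a unit vector on the sphere (x = cos φ cos λ, y = cos φ sin λ, z = sin φ).
The central angle between the endpoints is δ = arccos(p₁·p₂) ≈ 2.490 rad (142.7°).
Interpolate at f = 1/2 with slerp weights a = sin((1−f)δ)/sin δ ≈ 1.562, b = sin(fδ)/sin δ ≈ 1.562.
p = a·p₁ + b·p₂ ≈ (0.541, -0.803, -0.250); φ = arcsin(p_z) ≈ -14.48°, λ = atan2(p_y, p_x) ≈ -56.03°.

≈ lat 14°S, lon 56°W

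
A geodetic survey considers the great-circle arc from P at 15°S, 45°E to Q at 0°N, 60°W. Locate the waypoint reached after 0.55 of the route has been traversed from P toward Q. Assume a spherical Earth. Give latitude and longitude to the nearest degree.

The haversine formula gives a central angle δ ≈ 1.823 rad (104.5°) between the endpoints.
Interpolate at f = 0.55 with slerp weights a = sin((1−f)δ)/sin δ ≈ 0.756, b = sin(fδ)/sin δ ≈ 0.871.
p = a·p₁ + b·p₂ ≈ (0.951, -0.238, -0.196); φ = arcsin(p_z) ≈ -11.28°, λ = atan2(p_y, p_x) ≈ -14.05°.

≈ 11°S, 14°W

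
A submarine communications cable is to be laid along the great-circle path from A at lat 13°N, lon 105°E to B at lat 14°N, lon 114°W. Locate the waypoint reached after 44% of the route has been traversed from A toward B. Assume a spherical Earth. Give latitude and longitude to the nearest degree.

≈ lat 35°N, lon 165°E

Convert each endpoint to a unit vector on the sphere (x = cos φ cos λ, y = cos φ sin λ, z = sin φ).
The central angle between the endpoints is δ = arccos(p₁·p₂) ≈ 2.319 rad (132.9°).
Interpolate at f = 0.44 with slerp weights a = sin((1−f)δ)/sin δ ≈ 1.314, b = sin(fδ)/sin δ ≈ 1.163.
p = a·p₁ + b·p₂ ≈ (-0.790, 0.206, 0.577); φ = arcsin(p_z) ≈ 35.24°, λ = atan2(p_y, p_x) ≈ 165.39°.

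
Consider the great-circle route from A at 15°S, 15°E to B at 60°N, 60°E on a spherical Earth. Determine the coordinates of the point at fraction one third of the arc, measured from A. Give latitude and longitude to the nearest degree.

≈ 11°N, 25°E

From cos δ = sin φ₁ sin φ₂ + cos φ₁ cos φ₂ cos Δλ, the central angle is δ ≈ 1.453 rad (83.3°).
Interpolate at f = 1/3 with slerp weights a = sin((1−f)δ)/sin δ ≈ 0.830, b = sin(fδ)/sin δ ≈ 0.469.
p = a·p₁ + b·p₂ ≈ (0.892, 0.411, 0.191); φ = arcsin(p_z) ≈ 11.03°, λ = atan2(p_y, p_x) ≈ 24.72°.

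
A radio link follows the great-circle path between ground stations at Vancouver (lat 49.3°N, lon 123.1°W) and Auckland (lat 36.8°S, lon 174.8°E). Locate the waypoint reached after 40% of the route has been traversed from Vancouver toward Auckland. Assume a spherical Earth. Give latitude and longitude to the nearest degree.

≈ lat 16°N, lon 153°W

Write both endpoints as unit vectors p₁, p₂ with components (cos φ cos λ, cos φ sin λ, sin φ).
The central angle between the endpoints is δ = arccos(p₁·p₂) ≈ 1.782 rad (102.1°).
Interpolate at f = 0.40 with slerp weights a = sin((1−f)δ)/sin δ ≈ 0.897, b = sin(fδ)/sin δ ≈ 0.669.
p = a·p₁ + b·p₂ ≈ (-0.853, -0.441, 0.279); φ = arcsin(p_z) ≈ 16.21°, λ = atan2(p_y, p_x) ≈ -152.64°.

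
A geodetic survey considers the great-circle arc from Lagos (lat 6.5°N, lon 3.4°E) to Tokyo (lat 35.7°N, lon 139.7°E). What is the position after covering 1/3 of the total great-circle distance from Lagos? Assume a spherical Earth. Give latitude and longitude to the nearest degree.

Convert each endpoint to a unit vector on the sphere (x = cos φ cos λ, y = cos φ sin λ, z = sin φ).
The central angle between the endpoints is δ = arccos(p₁·p₂) ≈ 2.114 rad (121.1°).
Interpolate at f = 1/3 with slerp weights a = sin((1−f)δ)/sin δ ≈ 1.153, b = sin(fδ)/sin δ ≈ 0.757.
p = a·p₁ + b·p₂ ≈ (0.675, 0.466, 0.572); φ = arcsin(p_z) ≈ 34.91°, λ = atan2(p_y, p_x) ≈ 34.60°.

≈ lat 35°N, lon 35°E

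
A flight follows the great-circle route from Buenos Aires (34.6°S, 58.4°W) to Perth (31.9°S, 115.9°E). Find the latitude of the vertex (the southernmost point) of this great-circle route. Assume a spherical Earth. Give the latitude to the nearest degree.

The great circle lies in the plane with unit normal n̂ = (p₁ × p₂)/|p₁ × p₂|.
Here n̂_z ≈ +0.076; the vertex latitude is φ_max = arccos|n̂_z| ≈ 85.7°.
Check via Clairaut: cos φ_max = |cos φ₁| · sin C = cos(34.6°)·sin(174.7°) ≈ 0.076, again giving ≈ 85.7°.

≈ 86°S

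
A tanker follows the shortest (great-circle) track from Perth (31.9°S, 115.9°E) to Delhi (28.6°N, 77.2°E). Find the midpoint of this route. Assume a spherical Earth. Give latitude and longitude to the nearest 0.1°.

≈ 1.7°S, 96.2°E

The haversine formula gives a central angle δ ≈ 1.236 rad (70.8°) between the endpoints.
Interpolate at f = 1/2 with slerp weights a = sin((1−f)δ)/sin δ ≈ 0.613, b = sin(fδ)/sin δ ≈ 0.613.
p = a·p₁ + b·p₂ ≈ (-0.108, 0.994, -0.031); φ = arcsin(p_z) ≈ -1.75°, λ = atan2(p_y, p_x) ≈ 96.21°.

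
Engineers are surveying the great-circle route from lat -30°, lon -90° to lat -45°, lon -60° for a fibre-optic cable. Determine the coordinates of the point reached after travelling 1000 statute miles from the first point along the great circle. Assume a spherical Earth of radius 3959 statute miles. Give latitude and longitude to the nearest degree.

≈ lat -39°, lon -76°

The haversine formula gives a central angle δ ≈ 0.487 rad (27.9°) between the endpoints. The total great-circle distance is δ·R ≈ 0.487 × 3959 ≈ 1927 mi, so the target fraction is f = 1000/1927 ≈ 0.519.
Interpolate at f ≈ 0.519 with slerp weights a = sin((1−f)δ)/sin δ ≈ 0.496, b = sin(fδ)/sin δ ≈ 0.534.
p = a·p₁ + b·p₂ ≈ (0.189, -0.757, -0.626); φ = arcsin(p_z) ≈ -38.74°, λ = atan2(p_y, p_x) ≈ -75.98°.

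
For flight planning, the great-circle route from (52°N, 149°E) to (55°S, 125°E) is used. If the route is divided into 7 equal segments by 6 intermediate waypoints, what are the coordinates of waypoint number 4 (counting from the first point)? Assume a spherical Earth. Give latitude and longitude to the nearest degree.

The haversine formula gives a central angle δ ≈ 1.900 rad (108.8°) between the endpoints.
Interpolate at f = 4/7 with slerp weights a = sin((1−f)δ)/sin δ ≈ 0.768, b = sin(fδ)/sin δ ≈ 0.935.
p = a·p₁ + b·p₂ ≈ (-0.713, 0.683, -0.160); φ = arcsin(p_z) ≈ -9.22°, λ = atan2(p_y, p_x) ≈ 136.24°.

≈ (9°S, 136°E)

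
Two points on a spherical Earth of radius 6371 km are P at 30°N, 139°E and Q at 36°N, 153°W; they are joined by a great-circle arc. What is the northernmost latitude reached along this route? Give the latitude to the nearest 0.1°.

The great circle lies in the plane with unit normal n̂ = (p₁ × p₂)/|p₁ × p₂|.
Here n̂_z ≈ +0.782; the vertex latitude is φ_max = arccos|n̂_z| ≈ 38.6°.
Check via Clairaut: cos φ_max = |cos φ₁| · sin C = cos(30.0°)·sin(64.5°) ≈ 0.782, again giving ≈ 38.6°.

≈ 38.6°N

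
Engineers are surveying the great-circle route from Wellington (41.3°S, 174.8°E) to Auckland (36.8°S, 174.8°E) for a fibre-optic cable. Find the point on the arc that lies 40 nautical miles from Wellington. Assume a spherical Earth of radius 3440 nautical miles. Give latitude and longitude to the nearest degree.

Convert each endpoint to a unit vector on the sphere (x = cos φ cos λ, y = cos φ sin λ, z = sin φ).
The central angle between the endpoints is δ = arccos(p₁·p₂) ≈ 0.079 rad (4.5°). The total great-circle distance is δ·R ≈ 0.079 × 3440 ≈ 270 nmi, so the target fraction is f = 40/270 ≈ 0.148.
Interpolate at f ≈ 0.148 with slerp weights a = sin((1−f)δ)/sin δ ≈ 0.852, b = sin(fδ)/sin δ ≈ 0.148.
p = a·p₁ + b·p₂ ≈ (-0.756, 0.069, -0.651); φ = arcsin(p_z) ≈ -40.63°, λ = atan2(p_y, p_x) ≈ 174.80°.

≈ 41°S, 175°E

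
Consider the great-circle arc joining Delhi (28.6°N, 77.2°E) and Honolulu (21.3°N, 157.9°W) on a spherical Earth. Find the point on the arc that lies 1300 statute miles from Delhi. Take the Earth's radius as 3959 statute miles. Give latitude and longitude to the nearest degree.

≈ 39°N, 96°E

Write both endpoints as unit vectors p₁, p₂ with components (cos φ cos λ, cos φ sin λ, sin φ).
The central angle between the endpoints is δ = arccos(p₁·p₂) ≈ 1.869 rad (107.1°). The total great-circle distance is δ·R ≈ 1.869 × 3959 ≈ 7401 mi, so the target fraction is f = 1300/7401 ≈ 0.176.
Interpolate at f ≈ 0.176 with slerp weights a = sin((1−f)δ)/sin δ ≈ 1.046, b = sin(fδ)/sin δ ≈ 0.337.
p = a·p₁ + b·p₂ ≈ (-0.088, 0.777, 0.623); φ = arcsin(p_z) ≈ 38.55°, λ = atan2(p_y, p_x) ≈ 96.45°.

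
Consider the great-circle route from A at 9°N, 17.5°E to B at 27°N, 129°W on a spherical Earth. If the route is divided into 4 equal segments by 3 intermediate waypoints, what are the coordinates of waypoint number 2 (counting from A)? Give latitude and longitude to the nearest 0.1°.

≈ 48.0°N, 46.0°W

Convert each endpoint to a unit vector on the sphere (x = cos φ cos λ, y = cos φ sin λ, z = sin φ).
The central angle between the endpoints is δ = arccos(p₁·p₂) ≈ 2.295 rad (131.5°).
Interpolate at f = 2/4 with slerp weights a = sin((1−f)δ)/sin δ ≈ 1.218, b = sin(fδ)/sin δ ≈ 1.218.
p = a·p₁ + b·p₂ ≈ (0.464, -0.482, 0.743); φ = arcsin(p_z) ≈ 48.02°, λ = atan2(p_y, p_x) ≈ -46.05°.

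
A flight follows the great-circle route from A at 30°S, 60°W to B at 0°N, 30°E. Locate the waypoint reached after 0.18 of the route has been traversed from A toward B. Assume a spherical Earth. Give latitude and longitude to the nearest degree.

≈ 29°S, 41°W

The haversine formula gives a central angle δ ≈ 1.571 rad (90.0°) between the endpoints.
Interpolate at f = 0.18 with slerp weights a = sin((1−f)δ)/sin δ ≈ 0.960, b = sin(fδ)/sin δ ≈ 0.279.
p = a·p₁ + b·p₂ ≈ (0.657, -0.581, -0.480); φ = arcsin(p_z) ≈ -28.69°, λ = atan2(p_y, p_x) ≈ -41.45°.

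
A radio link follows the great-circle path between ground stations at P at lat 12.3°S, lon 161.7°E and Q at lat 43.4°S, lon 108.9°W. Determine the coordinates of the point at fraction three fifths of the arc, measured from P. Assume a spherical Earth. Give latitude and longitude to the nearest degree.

Write both endpoints as unit vectors p₁, p₂ with components (cos φ cos λ, cos φ sin λ, sin φ).
The central angle between the endpoints is δ = arccos(p₁·p₂) ≈ 1.416 rad (81.2°).
Interpolate at f = 3/5 with slerp weights a = sin((1−f)δ)/sin δ ≈ 0.543, b = sin(fδ)/sin δ ≈ 0.760.
p = a·p₁ + b·p₂ ≈ (-0.683, -0.356, -0.638); φ = arcsin(p_z) ≈ -39.65°, λ = atan2(p_y, p_x) ≈ -152.47°.

≈ lat 40°S, lon 152°W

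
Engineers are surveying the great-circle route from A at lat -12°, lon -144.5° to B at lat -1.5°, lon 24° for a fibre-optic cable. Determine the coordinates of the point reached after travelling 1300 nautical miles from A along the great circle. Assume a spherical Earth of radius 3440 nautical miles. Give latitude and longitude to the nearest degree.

≈ lat -28°, lon -129°

From cos δ = sin φ₁ sin φ₂ + cos φ₁ cos φ₂ cos Δλ, the central angle is δ ≈ 2.833 rad (162.3°). The total great-circle distance is δ·R ≈ 2.833 × 3440 ≈ 9745 nmi, so the target fraction is f = 1300/9745 ≈ 0.133.
Interpolate at f ≈ 0.133 with slerp weights a = sin((1−f)δ)/sin δ ≈ 2.087, b = sin(fδ)/sin δ ≈ 1.215.
p = a·p₁ + b·p₂ ≈ (-0.552, -0.691, -0.466); φ = arcsin(p_z) ≈ -27.75°, λ = atan2(p_y, p_x) ≈ -128.63°.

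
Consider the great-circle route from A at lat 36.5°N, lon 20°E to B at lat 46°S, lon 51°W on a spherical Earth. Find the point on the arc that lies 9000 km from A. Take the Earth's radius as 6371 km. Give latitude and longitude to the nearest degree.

≈ lat 29°S, lon 30°W

Write both endpoints as unit vectors p₁, p₂ with components (cos φ cos λ, cos φ sin λ, sin φ).
The central angle between the endpoints is δ = arccos(p₁·p₂) ≈ 1.819 rad (104.2°). The total great-circle distance is δ·R ≈ 1.819 × 6371 ≈ 11592 km, so the target fraction is f = 9000/11592 ≈ 0.776.
Interpolate at f ≈ 0.776 with slerp weights a = sin((1−f)δ)/sin δ ≈ 0.408, b = sin(fδ)/sin δ ≈ 1.019.
p = a·p₁ + b·p₂ ≈ (0.754, -0.438, -0.490); φ = arcsin(p_z) ≈ -29.35°, λ = atan2(p_y, p_x) ≈ -30.15°.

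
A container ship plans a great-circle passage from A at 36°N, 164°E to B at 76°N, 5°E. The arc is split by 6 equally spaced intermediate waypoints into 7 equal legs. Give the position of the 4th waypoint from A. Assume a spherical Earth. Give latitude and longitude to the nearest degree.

Write both endpoints as unit vectors p₁, p₂ with components (cos φ cos λ, cos φ sin λ, sin φ).
The central angle between the endpoints is δ = arccos(p₁·p₂) ≈ 1.173 rad (67.2°).
Interpolate at f = 4/7 with slerp weights a = sin((1−f)δ)/sin δ ≈ 0.523, b = sin(fδ)/sin δ ≈ 0.674.
p = a·p₁ + b·p₂ ≈ (-0.244, 0.131, 0.961); φ = arcsin(p_z) ≈ 73.93°, λ = atan2(p_y, p_x) ≈ 151.82°.

≈ 74°N, 152°E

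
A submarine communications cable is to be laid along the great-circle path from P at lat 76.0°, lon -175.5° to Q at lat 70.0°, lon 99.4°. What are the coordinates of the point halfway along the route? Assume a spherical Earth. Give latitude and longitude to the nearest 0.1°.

≈ lat 77.2°, lon 133.0°

The haversine formula gives a central angle δ ≈ 0.406 rad (23.2°) between the endpoints.
Interpolate at f = 1/2 with slerp weights a = sin((1−f)δ)/sin δ ≈ 0.510, b = sin(fδ)/sin δ ≈ 0.510.
p = a·p₁ + b·p₂ ≈ (-0.152, 0.163, 0.975); φ = arcsin(p_z) ≈ 77.16°, λ = atan2(p_y, p_x) ≈ 133.01°.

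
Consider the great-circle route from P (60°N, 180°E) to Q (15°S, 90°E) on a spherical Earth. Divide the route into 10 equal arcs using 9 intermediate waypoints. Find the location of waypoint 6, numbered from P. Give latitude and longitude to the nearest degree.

Convert each endpoint to a unit vector on the sphere (x = cos φ cos λ, y = cos φ sin λ, z = sin φ).
The central angle between the endpoints is δ = arccos(p₁·p₂) ≈ 1.797 rad (103.0°).
Interpolate at f = 6/10 with slerp weights a = sin((1−f)δ)/sin δ ≈ 0.676, b = sin(fδ)/sin δ ≈ 0.904.
p = a·p₁ + b·p₂ ≈ (-0.338, 0.873, 0.351); φ = arcsin(p_z) ≈ 20.56°, λ = atan2(p_y, p_x) ≈ 111.15°.

≈ (21°N, 111°E)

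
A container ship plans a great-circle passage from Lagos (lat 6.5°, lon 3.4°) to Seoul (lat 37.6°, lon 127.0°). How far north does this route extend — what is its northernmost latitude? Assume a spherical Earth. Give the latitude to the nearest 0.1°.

The great circle lies in the plane with unit normal n̂ = (p₁ × p₂)/|p₁ × p₂|.
Here n̂_z ≈ +0.705; the vertex latitude is φ_max = arccos|n̂_z| ≈ 45.2°.
Check via Clairaut: cos φ_max = |cos φ₁| · sin C = cos(6.5°)·sin(45.2°) ≈ 0.705, again giving ≈ 45.2°.

≈ 45.2°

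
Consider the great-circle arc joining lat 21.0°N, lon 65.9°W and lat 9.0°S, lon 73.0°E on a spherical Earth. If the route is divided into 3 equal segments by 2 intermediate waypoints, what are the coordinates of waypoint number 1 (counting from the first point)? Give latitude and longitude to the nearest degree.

≈ lat 22°N, lon 16°W

The haversine formula gives a central angle δ ≈ 2.420 rad (138.7°) between the endpoints.
Interpolate at f = 1/3 with slerp weights a = sin((1−f)δ)/sin δ ≈ 1.513, b = sin(fδ)/sin δ ≈ 1.093.
p = a·p₁ + b·p₂ ≈ (0.892, -0.257, 0.371); φ = arcsin(p_z) ≈ 21.78°, λ = atan2(p_y, p_x) ≈ -16.04°.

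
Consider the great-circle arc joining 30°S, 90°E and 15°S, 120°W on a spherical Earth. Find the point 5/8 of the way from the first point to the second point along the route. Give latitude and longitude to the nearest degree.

Convert each endpoint to a unit vector on the sphere (x = cos φ cos λ, y = cos φ sin λ, z = sin φ).
The central angle between the endpoints is δ = arccos(p₁·p₂) ≈ 2.208 rad (126.5°).
Interpolate at f = 5/8 with slerp weights a = sin((1−f)δ)/sin δ ≈ 0.917, b = sin(fδ)/sin δ ≈ 1.222.
p = a·p₁ + b·p₂ ≈ (-0.590, -0.228, -0.774); φ = arcsin(p_z) ≈ -50.76°, λ = atan2(p_y, p_x) ≈ -158.85°.

≈ 51°S, 159°W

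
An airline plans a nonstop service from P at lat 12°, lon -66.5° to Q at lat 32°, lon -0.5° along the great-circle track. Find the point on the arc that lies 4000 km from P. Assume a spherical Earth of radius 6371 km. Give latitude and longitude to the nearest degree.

Write both endpoints as unit vectors p₁, p₂ with components (cos φ cos λ, cos φ sin λ, sin φ).
The central angle between the endpoints is δ = arccos(p₁·p₂) ≈ 1.107 rad (63.4°). The total great-circle distance is δ·R ≈ 1.107 × 6371 ≈ 7051 km, so the target fraction is f = 4000/7051 ≈ 0.567.
Interpolate at f ≈ 0.567 with slerp weights a = sin((1−f)δ)/sin δ ≈ 0.515, b = sin(fδ)/sin δ ≈ 0.657.
p = a·p₁ + b·p₂ ≈ (0.758, -0.467, 0.455); φ = arcsin(p_z) ≈ 27.08°, λ = atan2(p_y, p_x) ≈ -31.64°.

≈ lat 27°, lon -32°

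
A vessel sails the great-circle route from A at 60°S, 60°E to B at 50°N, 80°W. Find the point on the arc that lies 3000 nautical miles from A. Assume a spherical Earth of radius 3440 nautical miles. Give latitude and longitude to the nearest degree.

≈ 37°S, 12°W

Convert each endpoint to a unit vector on the sphere (x = cos φ cos λ, y = cos φ sin λ, z = sin φ).
The central angle between the endpoints is δ = arccos(p₁·p₂) ≈ 2.713 rad (155.5°). The total great-circle distance is δ·R ≈ 2.713 × 3440 ≈ 9333 nmi, so the target fraction is f = 3000/9333 ≈ 0.321.
Interpolate at f ≈ 0.321 with slerp weights a = sin((1−f)δ)/sin δ ≈ 2.320, b = sin(fδ)/sin δ ≈ 1.843.
p = a·p₁ + b·p₂ ≈ (0.786, -0.162, -0.597); φ = arcsin(p_z) ≈ -36.66°, λ = atan2(p_y, p_x) ≈ -11.67°.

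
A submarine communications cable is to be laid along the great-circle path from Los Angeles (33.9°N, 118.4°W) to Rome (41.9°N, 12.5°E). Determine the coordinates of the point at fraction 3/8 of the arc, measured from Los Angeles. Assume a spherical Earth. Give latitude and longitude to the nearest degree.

Convert each endpoint to a unit vector on the sphere (x = cos φ cos λ, y = cos φ sin λ, z = sin φ).
The central angle between the endpoints is δ = arccos(p₁·p₂) ≈ 1.603 rad (91.8°).
Interpolate at f = 3/8 with slerp weights a = sin((1−f)δ)/sin δ ≈ 0.843, b = sin(fδ)/sin δ ≈ 0.566.
p = a·p₁ + b·p₂ ≈ (0.078, -0.524, 0.848); φ = arcsin(p_z) ≈ 57.99°, λ = atan2(p_y, p_x) ≈ -81.49°.

≈ (58°N, 81°W)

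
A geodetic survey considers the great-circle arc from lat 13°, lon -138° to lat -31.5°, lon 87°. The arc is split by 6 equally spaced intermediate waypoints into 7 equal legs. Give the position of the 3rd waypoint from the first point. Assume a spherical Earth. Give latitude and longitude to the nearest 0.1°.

Write both endpoints as unit vectors p₁, p₂ with components (cos φ cos λ, cos φ sin λ, sin φ).
The central angle between the endpoints is δ = arccos(p₁·p₂) ≈ 2.353 rad (134.8°).
Interpolate at f = 3/7 with slerp weights a = sin((1−f)δ)/sin δ ≈ 1.374, b = sin(fδ)/sin δ ≈ 1.193.
p = a·p₁ + b·p₂ ≈ (-0.942, 0.120, -0.314); φ = arcsin(p_z) ≈ -18.31°, λ = atan2(p_y, p_x) ≈ 172.75°.

≈ lat -18.3°, lon 172.7°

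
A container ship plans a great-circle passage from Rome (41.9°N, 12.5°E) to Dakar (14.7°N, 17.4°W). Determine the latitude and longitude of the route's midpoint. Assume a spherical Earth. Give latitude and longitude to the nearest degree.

Write both endpoints as unit vectors p₁, p₂ with components (cos φ cos λ, cos φ sin λ, sin φ).
The central angle between the endpoints is δ = arccos(p₁·p₂) ≈ 0.654 rad (37.5°).
Interpolate at f = 1/2 with slerp weights a = sin((1−f)δ)/sin δ ≈ 0.528, b = sin(fδ)/sin δ ≈ 0.528.
p = a·p₁ + b·p₂ ≈ (0.871, -0.068, 0.487); φ = arcsin(p_z) ≈ 29.12°, λ = atan2(p_y, p_x) ≈ -4.44°.

≈ 29°N, 4°W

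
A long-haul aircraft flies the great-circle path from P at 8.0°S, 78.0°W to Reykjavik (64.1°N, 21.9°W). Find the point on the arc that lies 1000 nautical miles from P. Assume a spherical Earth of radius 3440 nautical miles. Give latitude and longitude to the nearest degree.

From cos δ = sin φ₁ sin φ₂ + cos φ₁ cos φ₂ cos Δλ, the central angle is δ ≈ 1.454 rad (83.3°). The total great-circle distance is δ·R ≈ 1.454 × 3440 ≈ 5003 nmi, so the target fraction is f = 1000/5003 ≈ 0.200.
Interpolate at f ≈ 0.200 with slerp weights a = sin((1−f)δ)/sin δ ≈ 0.925, b = sin(fδ)/sin δ ≈ 0.289.
p = a·p₁ + b·p₂ ≈ (0.307, -0.943, 0.131); φ = arcsin(p_z) ≈ 7.52°, λ = atan2(p_y, p_x) ≈ -71.94°.

≈ 8°N, 72°W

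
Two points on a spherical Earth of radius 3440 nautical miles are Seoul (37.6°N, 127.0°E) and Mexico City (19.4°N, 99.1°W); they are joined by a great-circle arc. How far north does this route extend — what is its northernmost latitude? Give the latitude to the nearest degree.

≈ 55°N

The great circle lies in the plane with unit normal n̂ = (p₁ × p₂)/|p₁ × p₂|.
Here n̂_z ≈ +0.567; the vertex latitude is φ_max = arccos|n̂_z| ≈ 55.4°.
Check via Clairaut: cos φ_max = |cos φ₁| · sin C = cos(37.6°)·sin(45.7°) ≈ 0.567, again giving ≈ 55.4°.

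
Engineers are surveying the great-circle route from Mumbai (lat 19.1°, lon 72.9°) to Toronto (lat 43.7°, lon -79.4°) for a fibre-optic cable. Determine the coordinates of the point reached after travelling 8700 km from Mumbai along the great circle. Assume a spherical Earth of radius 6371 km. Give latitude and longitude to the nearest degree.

The haversine formula gives a central angle δ ≈ 1.959 rad (112.3°) between the endpoints. The total great-circle distance is δ·R ≈ 1.959 × 6371 ≈ 12483 km, so the target fraction is f = 8700/12483 ≈ 0.697.
Interpolate at f ≈ 0.697 with slerp weights a = sin((1−f)δ)/sin δ ≈ 0.605, b = sin(fδ)/sin δ ≈ 1.058.
p = a·p₁ + b·p₂ ≈ (0.309, -0.206, 0.929); φ = arcsin(p_z) ≈ 68.23°, λ = atan2(p_y, p_x) ≈ -33.69°.

≈ lat 68°, lon -34°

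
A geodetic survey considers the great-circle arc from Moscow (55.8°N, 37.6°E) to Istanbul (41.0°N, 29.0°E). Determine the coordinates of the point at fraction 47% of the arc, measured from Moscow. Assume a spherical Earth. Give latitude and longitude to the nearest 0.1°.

≈ (48.9°N, 32.9°E)

The haversine formula gives a central angle δ ≈ 0.276 rad (15.8°) between the endpoints.
Interpolate at f = 0.47 with slerp weights a = sin((1−f)δ)/sin δ ≈ 0.535, b = sin(fδ)/sin δ ≈ 0.475.
p = a·p₁ + b·p₂ ≈ (0.552, 0.357, 0.754); φ = arcsin(p_z) ≈ 48.92°, λ = atan2(p_y, p_x) ≈ 32.92°.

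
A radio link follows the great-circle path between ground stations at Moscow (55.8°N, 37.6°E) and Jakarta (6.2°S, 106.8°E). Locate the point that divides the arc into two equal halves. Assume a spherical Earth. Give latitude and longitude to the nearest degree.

≈ 29°N, 83°E

The haversine formula gives a central angle δ ≈ 1.461 rad (83.7°) between the endpoints.
Interpolate at f = 1/2 with slerp weights a = sin((1−f)δ)/sin δ ≈ 0.671, b = sin(fδ)/sin δ ≈ 0.671.
p = a·p₁ + b·p₂ ≈ (0.106, 0.869, 0.483); φ = arcsin(p_z) ≈ 28.87°, λ = atan2(p_y, p_x) ≈ 83.04°.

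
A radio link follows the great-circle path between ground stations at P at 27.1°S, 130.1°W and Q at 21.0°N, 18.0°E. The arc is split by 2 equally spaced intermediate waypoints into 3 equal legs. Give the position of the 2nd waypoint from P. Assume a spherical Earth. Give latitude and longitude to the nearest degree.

Convert each endpoint to a unit vector on the sphere (x = cos φ cos λ, y = cos φ sin λ, z = sin φ).
The central angle between the endpoints is δ = arccos(p₁·p₂) ≈ 2.624 rad (150.3°).
Interpolate at f = 2/3 with slerp weights a = sin((1−f)δ)/sin δ ≈ 1.550, b = sin(fδ)/sin δ ≈ 1.988.
p = a·p₁ + b·p₂ ≈ (0.876, -0.482, 0.006); φ = arcsin(p_z) ≈ 0.37°, λ = atan2(p_y, p_x) ≈ -28.80°.

≈ 0°N, 29°W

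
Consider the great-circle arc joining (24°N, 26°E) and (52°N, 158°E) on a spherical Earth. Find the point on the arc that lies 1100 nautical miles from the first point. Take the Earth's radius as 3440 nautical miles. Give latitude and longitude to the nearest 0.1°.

From cos δ = sin φ₁ sin φ₂ + cos φ₁ cos φ₂ cos Δλ, the central angle is δ ≈ 1.627 rad (93.2°). The total great-circle distance is δ·R ≈ 1.627 × 3440 ≈ 5596 nmi, so the target fraction is f = 1100/5596 ≈ 0.197.
Interpolate at f ≈ 0.197 with slerp weights a = sin((1−f)δ)/sin δ ≈ 0.967, b = sin(fδ)/sin δ ≈ 0.315.
p = a·p₁ + b·p₂ ≈ (0.614, 0.460, 0.641); φ = arcsin(p_z) ≈ 39.89°, λ = atan2(p_y, p_x) ≈ 36.82°.

≈ (39.9°N, 36.8°E)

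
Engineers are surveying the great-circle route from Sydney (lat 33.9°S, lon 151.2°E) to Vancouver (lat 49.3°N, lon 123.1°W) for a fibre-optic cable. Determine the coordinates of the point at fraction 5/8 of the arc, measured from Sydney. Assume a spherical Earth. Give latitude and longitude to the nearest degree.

The haversine formula gives a central angle δ ≈ 1.963 rad (112.5°) between the endpoints.
Interpolate at f = 5/8 with slerp weights a = sin((1−f)δ)/sin δ ≈ 0.727, b = sin(fδ)/sin δ ≈ 1.019.
p = a·p₁ + b·p₂ ≈ (-0.891, -0.266, 0.367); φ = arcsin(p_z) ≈ 21.54°, λ = atan2(p_y, p_x) ≈ -163.38°.

≈ lat 22°N, lon 163°W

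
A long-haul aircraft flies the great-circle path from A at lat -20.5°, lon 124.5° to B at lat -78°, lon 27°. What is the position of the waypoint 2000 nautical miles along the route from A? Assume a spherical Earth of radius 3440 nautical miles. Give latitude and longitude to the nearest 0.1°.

≈ lat -52.6°, lon 113.2°

Write both endpoints as unit vectors p₁, p₂ with components (cos φ cos λ, cos φ sin λ, sin φ).
The central angle between the endpoints is δ = arccos(p₁·p₂) ≈ 1.248 rad (71.5°). The total great-circle distance is δ·R ≈ 1.248 × 3440 ≈ 4293 nmi, so the target fraction is f = 2000/4293 ≈ 0.466.
Interpolate at f ≈ 0.466 with slerp weights a = sin((1−f)δ)/sin δ ≈ 0.652, b = sin(fδ)/sin δ ≈ 0.579.
p = a·p₁ + b·p₂ ≈ (-0.239, 0.558, -0.795); φ = arcsin(p_z) ≈ -52.63°, λ = atan2(p_y, p_x) ≈ 113.16°.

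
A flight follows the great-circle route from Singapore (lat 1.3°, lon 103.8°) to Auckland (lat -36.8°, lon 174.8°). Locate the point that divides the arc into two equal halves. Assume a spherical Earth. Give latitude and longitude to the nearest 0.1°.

≈ lat -21.4°, lon 134.8°

Write both endpoints as unit vectors p₁, p₂ with components (cos φ cos λ, cos φ sin λ, sin φ).
The central angle between the endpoints is δ = arccos(p₁·p₂) ≈ 1.321 rad (75.7°).
Interpolate at f = 1/2 with slerp weights a = sin((1−f)δ)/sin δ ≈ 0.633, b = sin(fδ)/sin δ ≈ 0.633.
p = a·p₁ + b·p₂ ≈ (-0.656, 0.661, -0.365); φ = arcsin(p_z) ≈ -21.40°, λ = atan2(p_y, p_x) ≈ 134.79°.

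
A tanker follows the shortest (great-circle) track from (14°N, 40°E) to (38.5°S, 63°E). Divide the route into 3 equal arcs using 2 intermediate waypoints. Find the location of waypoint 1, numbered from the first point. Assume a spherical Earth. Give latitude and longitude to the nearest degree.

Write both endpoints as unit vectors p₁, p₂ with components (cos φ cos λ, cos φ sin λ, sin φ).
The central angle between the endpoints is δ = arccos(p₁·p₂) ≈ 0.990 rad (56.7°).
Interpolate at f = 1/3 with slerp weights a = sin((1−f)δ)/sin δ ≈ 0.733, b = sin(fδ)/sin δ ≈ 0.388.
p = a·p₁ + b·p₂ ≈ (0.683, 0.728, -0.064); φ = arcsin(p_z) ≈ -3.66°, λ = atan2(p_y, p_x) ≈ 46.82°.

≈ (4°S, 47°E)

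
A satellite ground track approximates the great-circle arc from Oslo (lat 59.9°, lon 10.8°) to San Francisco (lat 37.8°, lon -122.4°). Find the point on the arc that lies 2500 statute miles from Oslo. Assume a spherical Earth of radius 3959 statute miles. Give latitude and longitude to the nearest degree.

≈ lat 69°, lon -80°

Write both endpoints as unit vectors p₁, p₂ with components (cos φ cos λ, cos φ sin λ, sin φ).
The central angle between the endpoints is δ = arccos(p₁·p₂) ≈ 1.309 rad (75.0°). The total great-circle distance is δ·R ≈ 1.309 × 3959 ≈ 5182 mi, so the target fraction is f = 2500/5182 ≈ 0.482.
Interpolate at f ≈ 0.482 with slerp weights a = sin((1−f)δ)/sin δ ≈ 0.649, b = sin(fδ)/sin δ ≈ 0.611.
p = a·p₁ + b·p₂ ≈ (0.061, -0.347, 0.936); φ = arcsin(p_z) ≈ 69.39°, λ = atan2(p_y, p_x) ≈ -80.04°.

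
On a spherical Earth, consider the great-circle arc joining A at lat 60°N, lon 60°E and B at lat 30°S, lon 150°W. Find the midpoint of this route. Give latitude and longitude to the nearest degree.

≈ lat 36°N, lon 180°E

The haversine formula gives a central angle δ ≈ 2.512 rad (143.9°) between the endpoints.
Interpolate at f = 1/2 with slerp weights a = sin((1−f)δ)/sin δ ≈ 1.614, b = sin(fδ)/sin δ ≈ 1.614.
p = a·p₁ + b·p₂ ≈ (-0.807, 0.000, 0.591); φ = arcsin(p_z) ≈ 36.21°, λ = atan2(p_y, p_x) ≈ 180.00°.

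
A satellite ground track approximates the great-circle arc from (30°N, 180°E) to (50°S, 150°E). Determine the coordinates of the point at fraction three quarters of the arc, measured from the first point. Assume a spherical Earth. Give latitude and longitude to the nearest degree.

≈ (30°S, 160°E)

Write both endpoints as unit vectors p₁, p₂ with components (cos φ cos λ, cos φ sin λ, sin φ).
The central angle between the endpoints is δ = arccos(p₁·p₂) ≈ 1.472 rad (84.3°).
Interpolate at f = 3/4 with slerp weights a = sin((1−f)δ)/sin δ ≈ 0.361, b = sin(fδ)/sin δ ≈ 0.897.
p = a·p₁ + b·p₂ ≈ (-0.812, 0.288, -0.507); φ = arcsin(p_z) ≈ -30.44°, λ = atan2(p_y, p_x) ≈ 160.46°.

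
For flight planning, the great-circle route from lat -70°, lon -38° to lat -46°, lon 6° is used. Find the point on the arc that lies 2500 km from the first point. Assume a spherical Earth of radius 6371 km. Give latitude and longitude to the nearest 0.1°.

≈ lat -54.4°, lon -1.4°

Convert each endpoint to a unit vector on the sphere (x = cos φ cos λ, y = cos φ sin λ, z = sin φ).
The central angle between the endpoints is δ = arccos(p₁·p₂) ≈ 0.561 rad (32.1°). The total great-circle distance is δ·R ≈ 0.561 × 6371 ≈ 3572 km, so the target fraction is f = 2500/3572 ≈ 0.700.
Interpolate at f ≈ 0.700 with slerp weights a = sin((1−f)δ)/sin δ ≈ 0.315, b = sin(fδ)/sin δ ≈ 0.719.
p = a·p₁ + b·p₂ ≈ (0.582, -0.014, -0.813); φ = arcsin(p_z) ≈ -54.42°, λ = atan2(p_y, p_x) ≈ -1.39°.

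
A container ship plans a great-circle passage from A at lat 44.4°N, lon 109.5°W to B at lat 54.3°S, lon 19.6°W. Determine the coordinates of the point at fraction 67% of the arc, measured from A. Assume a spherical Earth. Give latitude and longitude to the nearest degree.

≈ lat 25°S, lon 59°W

Write both endpoints as unit vectors p₁, p₂ with components (cos φ cos λ, cos φ sin λ, sin φ).
The central angle between the endpoints is δ = arccos(p₁·p₂) ≈ 2.174 rad (124.6°).
Interpolate at f = 0.67 with slerp weights a = sin((1−f)δ)/sin δ ≈ 0.799, b = sin(fδ)/sin δ ≈ 1.207.
p = a·p₁ + b·p₂ ≈ (0.473, -0.774, -0.421); φ = arcsin(p_z) ≈ -24.91°, λ = atan2(p_y, p_x) ≈ -58.58°.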